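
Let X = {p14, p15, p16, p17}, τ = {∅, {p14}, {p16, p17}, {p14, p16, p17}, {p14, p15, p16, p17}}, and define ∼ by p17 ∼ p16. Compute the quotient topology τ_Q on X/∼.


X/∼ = {[p14], [p15], [p16=p17]}; |τ_Q| = 5.

Equivalence classes: [p14], [p15], [p16=p17].
Quotient map π: X → X/∼ sends p14 ↦ [p14], p15 ↦ [p15], p16 ↦ [p16=p17], p17 ↦ [p16=p17].
For each subset V ⊆ X/∼, compute π^{-1}(V) ⊆ X and check whether π^{-1}(V) ∈ τ. V is open in τ_Q iff π^{-1}(V) ∈ τ.
  V = {}: π^{-1}(V) = ∅ ∈ τ ✓.
  V = {[p14]}: π^{-1}(V) = {p14} ∈ τ ✓.
  V = {[p15]}: π^{-1}(V) = {p15} ∉ τ ✗.
  V = {[p14], [p15]}: π^{-1}(V) = {p14, p15} ∉ τ ✗.
  V = {[p16=p17]}: π^{-1}(V) = {p16, p17} ∈ τ ✓.
  V = {[p14], [p16=p17]}: π^{-1}(V) = {p14, p16, p17} ∈ τ ✓.
  V = {[p15], [p16=p17]}: π^{-1}(V) = {p15, p16, p17} ∉ τ ✗.
  V = {[p14], [p15], [p16=p17]}: π^{-1}(V) = {p14, p15, p16, p17} ∈ τ ✓.
Open sets in the quotient: τ_Q = {{}, {[p14]}, {[p16=p17]}, {[p14], [p16=p17]}, {[p14], [p15], [p16=p17]}} (5 elements).


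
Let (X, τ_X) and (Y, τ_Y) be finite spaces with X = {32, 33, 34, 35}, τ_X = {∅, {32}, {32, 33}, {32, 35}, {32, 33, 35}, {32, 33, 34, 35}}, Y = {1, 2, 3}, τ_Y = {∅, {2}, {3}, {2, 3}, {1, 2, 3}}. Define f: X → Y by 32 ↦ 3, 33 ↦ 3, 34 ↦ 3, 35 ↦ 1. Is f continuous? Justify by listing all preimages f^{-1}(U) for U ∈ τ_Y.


f is NOT continuous.

Compute f^{-1}(U) for each U ∈ τ_Y:
  U = ∅: f^{-1}(U) = ∅ ∈ τ_X ✓.
  U = {2}: f^{-1}(U) = ∅ ∈ τ_X ✓.
  U = {3}: f^{-1}(U) = {32, 33, 34} ∉ τ_X ✗.
  U = {2, 3}: f^{-1}(U) = {32, 33, 34} ∉ τ_X ✗.
  U = {1, 2, 3}: f^{-1}(U) = {32, 33, 34, 35} ∈ τ_X ✓.
Found U = {3} with f^{-1}(U) = {32, 33, 34} not in τ_X. Therefore f is NOT continuous.


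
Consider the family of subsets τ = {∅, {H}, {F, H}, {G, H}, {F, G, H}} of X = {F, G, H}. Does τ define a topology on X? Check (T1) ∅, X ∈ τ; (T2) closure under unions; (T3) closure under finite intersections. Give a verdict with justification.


τ IS a topology on X.

Axiom (T1): ∅ ∈ τ? Yes; X ∈ τ? Yes.
Axiom (T2/T3): check pairwise unions and intersections of members of τ.
All pairwise intersections and unions checked — each lies in τ. Therefore τ satisfies (T1), (T2), (T3): it IS a topology on X.


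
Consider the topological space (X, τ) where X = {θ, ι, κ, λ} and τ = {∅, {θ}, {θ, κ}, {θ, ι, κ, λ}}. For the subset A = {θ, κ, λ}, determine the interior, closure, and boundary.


int(A) = {θ, κ}, cl(A) = {θ, ι, κ, λ}, ∂A = {ι, λ}.

Closed sets in (X, τ) are complements of opens:
  closed(X, τ) = {∅, {ι, λ}, {ι, κ, λ}, {θ, ι, κ, λ}}.
int(A) = ⋃ {U ∈ τ : U ⊆ A}. Opens contained in A: ∅, {θ}, {θ, κ}.
Taking the union of these: int(A) = {θ, κ}.
cl(A) = ⋂ {C closed : A ⊆ C}. Closed sets containing A: {θ, ι, κ, λ}.
Intersecting these: cl(A) = {θ, ι, κ, λ}.
∂A = cl(A) ∖ int(A) = {θ, ι, κ, λ} ∖ {θ, κ} = {ι, λ}.


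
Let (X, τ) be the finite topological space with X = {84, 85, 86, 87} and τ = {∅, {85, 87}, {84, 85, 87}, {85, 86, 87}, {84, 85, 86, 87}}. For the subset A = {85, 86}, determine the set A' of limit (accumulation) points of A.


A' = {84, 86, 87}

For each x ∈ X, list the open sets U ∈ τ with x ∈ U, then check whether U ∩ (A ∖ {x}) ≠ ∅ for every such U.
  x = 84: opens ∋ x are {84, 85, 87}, {84, 85, 86, 87}; each meets A ∖ {84}, so x IS a limit point.
  x = 85: open {85, 87} ∋ x has {85, 87} ∩ (A ∖ {85}) = ∅, so x is NOT a limit point.
  x = 86: opens ∋ x are {85, 86, 87}, {84, 85, 86, 87}; each meets A ∖ {86}, so x IS a limit point.
  x = 87: opens ∋ x are {85, 87}, {84, 85, 87}, {85, 86, 87}, {84, 85, 86, 87}; each meets A ∖ {87}, so x IS a limit point.
Collecting: A' = {84, 86, 87}.


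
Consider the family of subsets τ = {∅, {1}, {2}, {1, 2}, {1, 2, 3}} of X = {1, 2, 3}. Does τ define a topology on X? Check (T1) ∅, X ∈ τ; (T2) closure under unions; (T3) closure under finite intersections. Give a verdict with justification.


τ IS a topology on X.

Axiom (T1): ∅ ∈ τ? Yes; X ∈ τ? Yes.
Axiom (T2/T3): check pairwise unions and intersections of members of τ.
All pairwise intersections and unions checked — each lies in τ. Therefore τ satisfies (T1), (T2), (T3): it IS a topology on X.


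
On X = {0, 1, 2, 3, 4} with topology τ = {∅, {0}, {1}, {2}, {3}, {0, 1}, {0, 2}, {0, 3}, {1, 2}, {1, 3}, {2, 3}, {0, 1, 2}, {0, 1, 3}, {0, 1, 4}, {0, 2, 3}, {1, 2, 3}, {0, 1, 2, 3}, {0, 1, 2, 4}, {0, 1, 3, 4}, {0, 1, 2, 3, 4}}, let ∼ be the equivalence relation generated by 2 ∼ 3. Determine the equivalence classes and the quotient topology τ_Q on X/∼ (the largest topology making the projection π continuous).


X/∼ = {[0], [1], [2=3], [4]}; |τ_Q| = 10.

Equivalence classes: [0], [1], [2=3], [4].
Quotient map π: X → X/∼ sends 0 ↦ [0], 1 ↦ [1], 2 ↦ [2=3], 3 ↦ [2=3], 4 ↦ [4].
For each subset V ⊆ X/∼, compute π^{-1}(V) ⊆ X and check whether π^{-1}(V) ∈ τ. V is open in τ_Q iff π^{-1}(V) ∈ τ.
  V = {}: π^{-1}(V) = ∅ ∈ τ ✓.
  V = {[0]}: π^{-1}(V) = {0} ∈ τ ✓.
  V = {[1]}: π^{-1}(V) = {1} ∈ τ ✓.
  V = {[0], [1]}: π^{-1}(V) = {0, 1} ∈ τ ✓.
  V = {[2=3]}: π^{-1}(V) = {2, 3} ∈ τ ✓.
  V = {[0], [2=3]}: π^{-1}(V) = {0, 2, 3} ∈ τ ✓.
  V = {[1], [2=3]}: π^{-1}(V) = {1, 2, 3} ∈ τ ✓.
  V = {[0], [1], [2=3]}: π^{-1}(V) = {0, 1, 2, 3} ∈ τ ✓.
  V = {[4]}: π^{-1}(V) = {4} ∉ τ ✗.
  V = {[0], [4]}: π^{-1}(V) = {0, 4} ∉ τ ✗.
  V = {[1], [4]}: π^{-1}(V) = {1, 4} ∉ τ ✗.
  V = {[0], [1], [4]}: π^{-1}(V) = {0, 1, 4} ∈ τ ✓.
  V = {[2=3], [4]}: π^{-1}(V) = {2, 3, 4} ∉ τ ✗.
  V = {[0], [2=3], [4]}: π^{-1}(V) = {0, 2, 3, 4} ∉ τ ✗.
  V = {[1], [2=3], [4]}: π^{-1}(V) = {1, 2, 3, 4} ∉ τ ✗.
  V = {[0], [1], [2=3], [4]}: π^{-1}(V) = {0, 1, 2, 3, 4} ∈ τ ✓.
Open sets in the quotient: τ_Q = {{}, {[0]}, {[1]}, {[0], [1]}, {[2=3]}, {[0], [2=3]}, {[1], [2=3]}, {[0], [1], [2=3]}, {[0], [1], [4]}, {[0], [1], [2=3], [4]}} (10 elements).


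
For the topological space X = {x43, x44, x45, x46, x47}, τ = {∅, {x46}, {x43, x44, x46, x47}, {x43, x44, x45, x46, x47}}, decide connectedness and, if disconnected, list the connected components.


(X, τ) is connected.

Find clopen sets (U ∈ τ with X ∖ U ∈ τ):
  U = ∅, X ∖ U = {x43, x44, x45, x46, x47} — both open, so U is clopen.
  U = {x43, x44, x45, x46, x47}, X ∖ U = ∅ — both open, so U is clopen.
Only trivial clopens (∅ and X) exist, so (X, τ) is connected.
Compute connected components by grouping points that agree on all clopens:
  component: {x43, x44, x45, x46, x47}


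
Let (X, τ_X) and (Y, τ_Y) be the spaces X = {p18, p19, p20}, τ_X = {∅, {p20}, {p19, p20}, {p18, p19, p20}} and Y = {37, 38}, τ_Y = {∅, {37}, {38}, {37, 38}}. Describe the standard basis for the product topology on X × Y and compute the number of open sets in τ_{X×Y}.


Basis B = {∅ × ∅, {p20} × {37}, {p20} × {38}, {p19, p20} × {37}, {p19, p20} × {38}, {p20} × {37, 38}, {p18, p19, p20} × {37}, {p18, p19, p20} × {38}, {p19, p20} × {37, 38}, {p18, p19, p20} × {37, 38}}; |τ_{X×Y}| = 16.

Enumerate products U × V with U ∈ τ_X, V ∈ τ_Y (deduplicated):
  ∅ × ∅ = {} (∅)
  {p20} × {37} = {(p20,37)}
  {p20} × {38} = {(p20,38)}
  {p19, p20} × {37} = {(p19,37), (p20,37)}
  {p19, p20} × {38} = {(p19,38), (p20,38)}
  {p20} × {37, 38} = {(p20,37), (p20,38)}
  {p18, p19, p20} × {37} = {(p18,37), (p19,37), (p20,37)}
  {p18, p19, p20} × {38} = {(p18,38), (p19,38), (p20,38)}
  {p19, p20} × {37, 38} = {(p19,37), (p19,38), (p20,37), (p20,38)}
  {p18, p19, p20} × {37, 38} = {(p18,37), (p18,38), (p19,37), (p19,38), (p20,37), (p20,38)}
These 10 distinct sets form the basis B.
Close under arbitrary unions to get τ_{X×Y}; counting gives |τ_{X×Y}| = 16.


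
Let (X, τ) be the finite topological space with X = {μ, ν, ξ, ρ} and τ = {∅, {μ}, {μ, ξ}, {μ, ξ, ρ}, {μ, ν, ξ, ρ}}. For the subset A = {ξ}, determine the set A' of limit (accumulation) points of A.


A' = {ν, ρ}

For each x ∈ X, list the open sets U ∈ τ with x ∈ U, then check whether U ∩ (A ∖ {x}) ≠ ∅ for every such U.
  x = μ: open {μ} ∋ x has {μ} ∩ (A ∖ {μ}) = ∅, so x is NOT a limit point.
  x = ν: opens ∋ x are {μ, ν, ξ, ρ}; each meets A ∖ {ν}, so x IS a limit point.
  x = ξ: open {μ, ξ} ∋ x has {μ, ξ} ∩ (A ∖ {ξ}) = ∅, so x is NOT a limit point.
  x = ρ: opens ∋ x are {μ, ξ, ρ}, {μ, ν, ξ, ρ}; each meets A ∖ {ρ}, so x IS a limit point.
Collecting: A' = {ν, ρ}.


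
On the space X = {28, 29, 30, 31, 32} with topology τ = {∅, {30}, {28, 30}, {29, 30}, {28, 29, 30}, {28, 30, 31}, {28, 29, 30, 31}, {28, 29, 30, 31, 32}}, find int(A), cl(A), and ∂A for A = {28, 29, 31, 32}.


int(A) = ∅, cl(A) = {28, 29, 31, 32}, ∂A = {28, 29, 31, 32}.

Closed sets in (X, τ) are complements of opens:
  closed(X, τ) = {∅, {32}, {29, 32}, {31, 32}, {28, 31, 32}, {29, 31, 32}, {28, 29, 31, 32}, {28, 29, 30, 31, 32}}.
int(A) = ⋃ {U ∈ τ : U ⊆ A}. Opens contained in A: ∅.
Taking the union of these: int(A) = ∅.
cl(A) = ⋂ {C closed : A ⊆ C}. Closed sets containing A: {28, 29, 31, 32}, {28, 29, 30, 31, 32}.
Intersecting these: cl(A) = {28, 29, 31, 32}.
∂A = cl(A) ∖ int(A) = {28, 29, 31, 32} ∖ ∅ = {28, 29, 31, 32}.


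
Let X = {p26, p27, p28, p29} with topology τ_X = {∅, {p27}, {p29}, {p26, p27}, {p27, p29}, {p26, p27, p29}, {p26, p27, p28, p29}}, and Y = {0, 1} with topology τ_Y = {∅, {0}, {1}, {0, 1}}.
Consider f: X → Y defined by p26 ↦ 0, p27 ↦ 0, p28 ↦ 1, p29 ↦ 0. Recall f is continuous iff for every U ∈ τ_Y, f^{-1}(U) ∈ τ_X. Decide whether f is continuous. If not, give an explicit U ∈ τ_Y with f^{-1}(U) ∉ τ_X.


f is NOT continuous.

Compute f^{-1}(U) for each U ∈ τ_Y:
  U = ∅: f^{-1}(U) = ∅ ∈ τ_X ✓.
  U = {0}: f^{-1}(U) = {p26, p27, p29} ∈ τ_X ✓.
  U = {1}: f^{-1}(U) = {p28} ∉ τ_X ✗.
  U = {0, 1}: f^{-1}(U) = {p26, p27, p28, p29} ∈ τ_X ✓.
Found U = {1} with f^{-1}(U) = {p28} not in τ_X. Therefore f is NOT continuous.


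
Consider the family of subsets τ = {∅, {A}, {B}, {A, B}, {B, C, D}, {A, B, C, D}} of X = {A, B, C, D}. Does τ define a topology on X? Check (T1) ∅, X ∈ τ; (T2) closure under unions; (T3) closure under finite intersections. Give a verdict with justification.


τ IS a topology on X.

Axiom (T1): ∅ ∈ τ? Yes; X ∈ τ? Yes.
Axiom (T2/T3): check pairwise unions and intersections of members of τ.
All pairwise intersections and unions checked — each lies in τ. Therefore τ satisfies (T1), (T2), (T3): it IS a topology on X.


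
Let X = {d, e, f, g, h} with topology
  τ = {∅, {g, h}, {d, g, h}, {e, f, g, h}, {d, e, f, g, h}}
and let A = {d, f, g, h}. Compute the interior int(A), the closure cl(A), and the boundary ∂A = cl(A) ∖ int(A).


int(A) = {d, g, h}, cl(A) = {d, e, f, g, h}, ∂A = {e, f}.

Closed sets in (X, τ) are complements of opens:
  closed(X, τ) = {∅, {d}, {e, f}, {d, e, f}, {d, e, f, g, h}}.
int(A) = ⋃ {U ∈ τ : U ⊆ A}. Opens contained in A: ∅, {g, h}, {d, g, h}.
Taking the union of these: int(A) = {d, g, h}.
cl(A) = ⋂ {C closed : A ⊆ C}. Closed sets containing A: {d, e, f, g, h}.
Intersecting these: cl(A) = {d, e, f, g, h}.
∂A = cl(A) ∖ int(A) = {d, e, f, g, h} ∖ {d, g, h} = {e, f}.


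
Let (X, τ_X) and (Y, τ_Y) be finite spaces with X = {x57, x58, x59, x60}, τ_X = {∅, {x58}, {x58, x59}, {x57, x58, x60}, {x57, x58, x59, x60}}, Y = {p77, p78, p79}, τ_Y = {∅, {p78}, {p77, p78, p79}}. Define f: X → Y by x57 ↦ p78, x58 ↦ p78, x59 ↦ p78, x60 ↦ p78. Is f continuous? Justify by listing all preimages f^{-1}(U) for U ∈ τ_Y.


f IS continuous.

Compute f^{-1}(U) for each U ∈ τ_Y:
  U = ∅: f^{-1}(U) = ∅ ∈ τ_X ✓.
  U = {p78}: f^{-1}(U) = {x57, x58, x59, x60} ∈ τ_X ✓.
  U = {p77, p78, p79}: f^{-1}(U) = {x57, x58, x59, x60} ∈ τ_X ✓.
Every preimage lies in τ_X, so f IS continuous.


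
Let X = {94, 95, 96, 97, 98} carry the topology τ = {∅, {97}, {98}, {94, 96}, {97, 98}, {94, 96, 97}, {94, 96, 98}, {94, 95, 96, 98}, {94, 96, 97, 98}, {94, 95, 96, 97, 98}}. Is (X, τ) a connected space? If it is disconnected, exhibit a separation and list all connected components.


(X, τ) is disconnected; components = [{97}, {94, 95, 96, 98}].

Find clopen sets (U ∈ τ with X ∖ U ∈ τ):
  U = ∅, X ∖ U = {94, 95, 96, 97, 98} — both open, so U is clopen.
  U = {97}, X ∖ U = {94, 95, 96, 98} — both open, so U is clopen.
  U = {94, 95, 96, 98}, X ∖ U = {97} — both open, so U is clopen.
  U = {94, 95, 96, 97, 98}, X ∖ U = ∅ — both open, so U is clopen.
Nontrivial clopen(s) exist: e.g. {97}. So (X, τ) is disconnected.
Compute connected components by grouping points that agree on all clopens:
  component: {97}
  component: {94, 95, 96, 98}


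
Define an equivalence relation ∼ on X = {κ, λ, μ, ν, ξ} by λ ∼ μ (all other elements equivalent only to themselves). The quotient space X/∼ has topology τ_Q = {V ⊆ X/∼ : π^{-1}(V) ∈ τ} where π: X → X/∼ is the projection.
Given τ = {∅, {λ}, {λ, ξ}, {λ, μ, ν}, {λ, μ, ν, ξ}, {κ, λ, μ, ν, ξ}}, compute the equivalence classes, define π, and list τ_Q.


X/∼ = {[κ], [λ=μ], [ν], [ξ]}; |τ_Q| = 4.

Equivalence classes: [κ], [λ=μ], [ν], [ξ].
Quotient map π: X → X/∼ sends κ ↦ [κ], λ ↦ [λ=μ], μ ↦ [λ=μ], ν ↦ [ν], ξ ↦ [ξ].
For each subset V ⊆ X/∼, compute π^{-1}(V) ⊆ X and check whether π^{-1}(V) ∈ τ. V is open in τ_Q iff π^{-1}(V) ∈ τ.
  V = {}: π^{-1}(V) = ∅ ∈ τ ✓.
  V = {[κ]}: π^{-1}(V) = {κ} ∉ τ ✗.
  V = {[λ=μ]}: π^{-1}(V) = {λ, μ} ∉ τ ✗.
  V = {[κ], [λ=μ]}: π^{-1}(V) = {κ, λ, μ} ∉ τ ✗.
  V = {[ν]}: π^{-1}(V) = {ν} ∉ τ ✗.
  V = {[κ], [ν]}: π^{-1}(V) = {κ, ν} ∉ τ ✗.
  V = {[λ=μ], [ν]}: π^{-1}(V) = {λ, μ, ν} ∈ τ ✓.
  V = {[κ], [λ=μ], [ν]}: π^{-1}(V) = {κ, λ, μ, ν} ∉ τ ✗.
  V = {[ξ]}: π^{-1}(V) = {ξ} ∉ τ ✗.
  V = {[κ], [ξ]}: π^{-1}(V) = {κ, ξ} ∉ τ ✗.
  V = {[λ=μ], [ξ]}: π^{-1}(V) = {λ, μ, ξ} ∉ τ ✗.
  V = {[κ], [λ=μ], [ξ]}: π^{-1}(V) = {κ, λ, μ, ξ} ∉ τ ✗.
  V = {[ν], [ξ]}: π^{-1}(V) = {ν, ξ} ∉ τ ✗.
  V = {[κ], [ν], [ξ]}: π^{-1}(V) = {κ, ν, ξ} ∉ τ ✗.
  V = {[λ=μ], [ν], [ξ]}: π^{-1}(V) = {λ, μ, ν, ξ} ∈ τ ✓.
  V = {[κ], [λ=μ], [ν], [ξ]}: π^{-1}(V) = {κ, λ, μ, ν, ξ} ∈ τ ✓.
Open sets in the quotient: τ_Q = {{}, {[λ=μ], [ν]}, {[λ=μ], [ν], [ξ]}, {[κ], [λ=μ], [ν], [ξ]}} (4 elements).


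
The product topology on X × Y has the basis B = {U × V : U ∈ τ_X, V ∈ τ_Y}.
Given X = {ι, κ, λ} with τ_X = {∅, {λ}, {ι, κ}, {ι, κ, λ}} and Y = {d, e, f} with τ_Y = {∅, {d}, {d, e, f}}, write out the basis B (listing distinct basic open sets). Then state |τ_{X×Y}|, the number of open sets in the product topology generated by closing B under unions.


Basis B = {∅ × ∅, {λ} × {d}, {ι, κ} × {d}, {ι, κ, λ} × {d}, {λ} × {d, e, f}, {ι, κ} × {d, e, f}, {ι, κ, λ} × {d, e, f}}; |τ_{X×Y}| = 9.

Enumerate products U × V with U ∈ τ_X, V ∈ τ_Y (deduplicated):
  ∅ × ∅ = {} (∅)
  {λ} × {d} = {(λ,d)}
  {ι, κ} × {d} = {(ι,d), (κ,d)}
  {ι, κ, λ} × {d} = {(ι,d), (κ,d), (λ,d)}
  {λ} × {d, e, f} = {(λ,d), (λ,e), (λ,f)}
  {ι, κ} × {d, e, f} = {(ι,d), (ι,e), (ι,f), (κ,d), (κ,e), (κ,f)}
  {ι, κ, λ} × {d, e, f} = {(ι,d), (ι,e), (ι,f), (κ,d), (κ,e), (κ,f), (λ,d), (λ,e), (λ,f)}
These 7 distinct sets form the basis B.
Close under arbitrary unions to get τ_{X×Y}; counting gives |τ_{X×Y}| = 9.


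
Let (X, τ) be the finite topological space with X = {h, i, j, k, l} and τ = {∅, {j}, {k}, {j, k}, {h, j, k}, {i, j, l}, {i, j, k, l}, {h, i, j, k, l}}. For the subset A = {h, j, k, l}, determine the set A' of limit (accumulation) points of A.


A' = {h, i, l}

For each x ∈ X, list the open sets U ∈ τ with x ∈ U, then check whether U ∩ (A ∖ {x}) ≠ ∅ for every such U.
  x = h: opens ∋ x are {h, j, k}, {h, i, j, k, l}; each meets A ∖ {h}, so x IS a limit point.
  x = i: opens ∋ x are {i, j, l}, {i, j, k, l}, {h, i, j, k, l}; each meets A ∖ {i}, so x IS a limit point.
  x = j: open {j} ∋ x has {j} ∩ (A ∖ {j}) = ∅, so x is NOT a limit point.
  x = k: open {k} ∋ x has {k} ∩ (A ∖ {k}) = ∅, so x is NOT a limit point.
  x = l: opens ∋ x are {i, j, l}, {i, j, k, l}, {h, i, j, k, l}; each meets A ∖ {l}, so x IS a limit point.
Collecting: A' = {h, i, l}.


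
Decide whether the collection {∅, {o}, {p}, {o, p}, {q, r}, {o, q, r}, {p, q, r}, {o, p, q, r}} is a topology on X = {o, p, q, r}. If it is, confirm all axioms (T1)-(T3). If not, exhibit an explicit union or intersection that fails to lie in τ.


τ IS a topology on X.

Axiom (T1): ∅ ∈ τ? Yes; X ∈ τ? Yes.
Axiom (T2/T3): check pairwise unions and intersections of members of τ.
All pairwise intersections and unions checked — each lies in τ. Therefore τ satisfies (T1), (T2), (T3): it IS a topology on X.


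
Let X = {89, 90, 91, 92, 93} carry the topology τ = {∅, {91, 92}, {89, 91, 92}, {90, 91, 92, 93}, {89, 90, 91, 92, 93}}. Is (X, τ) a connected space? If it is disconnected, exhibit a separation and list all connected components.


(X, τ) is connected.

Find clopen sets (U ∈ τ with X ∖ U ∈ τ):
  U = ∅, X ∖ U = {89, 90, 91, 92, 93} — both open, so U is clopen.
  U = {89, 90, 91, 92, 93}, X ∖ U = ∅ — both open, so U is clopen.
Only trivial clopens (∅ and X) exist, so (X, τ) is connected.
Compute connected components by grouping points that agree on all clopens:
  component: {89, 90, 91, 92, 93}


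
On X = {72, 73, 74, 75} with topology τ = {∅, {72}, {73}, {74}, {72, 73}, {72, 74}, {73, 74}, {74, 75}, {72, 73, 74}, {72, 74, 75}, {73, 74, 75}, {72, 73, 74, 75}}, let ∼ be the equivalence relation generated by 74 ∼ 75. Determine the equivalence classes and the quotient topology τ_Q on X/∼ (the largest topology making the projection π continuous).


X/∼ = {[72], [73], [74=75]}; |τ_Q| = 8.

Equivalence classes: [72], [73], [74=75].
Quotient map π: X → X/∼ sends 72 ↦ [72], 73 ↦ [73], 74 ↦ [74=75], 75 ↦ [74=75].
For each subset V ⊆ X/∼, compute π^{-1}(V) ⊆ X and check whether π^{-1}(V) ∈ τ. V is open in τ_Q iff π^{-1}(V) ∈ τ.
  V = {}: π^{-1}(V) = ∅ ∈ τ ✓.
  V = {[72]}: π^{-1}(V) = {72} ∈ τ ✓.
  V = {[73]}: π^{-1}(V) = {73} ∈ τ ✓.
  V = {[72], [73]}: π^{-1}(V) = {72, 73} ∈ τ ✓.
  V = {[74=75]}: π^{-1}(V) = {74, 75} ∈ τ ✓.
  V = {[72], [74=75]}: π^{-1}(V) = {72, 74, 75} ∈ τ ✓.
  V = {[73], [74=75]}: π^{-1}(V) = {73, 74, 75} ∈ τ ✓.
  V = {[72], [73], [74=75]}: π^{-1}(V) = {72, 73, 74, 75} ∈ τ ✓.
Open sets in the quotient: τ_Q = {{}, {[72]}, {[73]}, {[72], [73]}, {[74=75]}, {[72], [74=75]}, {[73], [74=75]}, {[72], [73], [74=75]}} (8 elements).


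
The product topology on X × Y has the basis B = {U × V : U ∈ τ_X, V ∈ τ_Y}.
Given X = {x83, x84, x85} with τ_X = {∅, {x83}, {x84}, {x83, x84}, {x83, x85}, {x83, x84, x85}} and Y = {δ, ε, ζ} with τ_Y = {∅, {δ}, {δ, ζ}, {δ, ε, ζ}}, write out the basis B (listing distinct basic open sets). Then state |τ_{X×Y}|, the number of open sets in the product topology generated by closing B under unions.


Basis B = {∅ × ∅, {x83} × {δ}, {x84} × {δ}, {x83} × {δ, ζ}, {x83, x84} × {δ}, {x83, x85} × {δ}, {x84} × {δ, ζ}, {x83} × {δ, ε, ζ}, {x83, x84, x85} × {δ}, {x84} × {δ, ε, ζ}, {x83, x84} × {δ, ζ}, {x83, x85} × {δ, ζ}, {x83, x84} × {δ, ε, ζ}, {x83, x85} × {δ, ε, ζ}, {x83, x84, x85} × {δ, ζ}, {x83, x84, x85} × {δ, ε, ζ}}; |τ_{X×Y}| = 40.

Enumerate products U × V with U ∈ τ_X, V ∈ τ_Y (deduplicated):
  ∅ × ∅ = {} (∅)
  {x83} × {δ} = {(x83,δ)}
  {x84} × {δ} = {(x84,δ)}
  {x83} × {δ, ζ} = {(x83,δ), (x83,ζ)}
  {x83, x84} × {δ} = {(x83,δ), (x84,δ)}
  {x83, x85} × {δ} = {(x83,δ), (x85,δ)}
  {x84} × {δ, ζ} = {(x84,δ), (x84,ζ)}
  {x83} × {δ, ε, ζ} = {(x83,δ), (x83,ε), (x83,ζ)}
  {x83, x84, x85} × {δ} = {(x83,δ), (x84,δ), (x85,δ)}
  {x84} × {δ, ε, ζ} = {(x84,δ), (x84,ε), (x84,ζ)}
  {x83, x84} × {δ, ζ} = {(x83,δ), (x83,ζ), (x84,δ), (x84,ζ)}
  {x83, x85} × {δ, ζ} = {(x83,δ), (x83,ζ), (x85,δ), (x85,ζ)}
  {x83, x84} × {δ, ε, ζ} = {(x83,δ), (x83,ε), (x83,ζ), (x84,δ), (x84,ε), (x84,ζ)}
  {x83, x85} × {δ, ε, ζ} = {(x83,δ), (x83,ε), (x83,ζ), (x85,δ), (x85,ε), (x85,ζ)}
  {x83, x84, x85} × {δ, ζ} = {(x83,δ), (x83,ζ), (x84,δ), (x84,ζ), (x85,δ), (x85,ζ)}
  {x83, x84, x85} × {δ, ε, ζ} = {(x83,δ), (x83,ε), (x83,ζ), (x84,δ), (x84,ε), (x84,ζ), (x85,δ), (x85,ε), (x85,ζ)}
These 16 distinct sets form the basis B.
Close under arbitrary unions to get τ_{X×Y}; counting gives |τ_{X×Y}| = 40.


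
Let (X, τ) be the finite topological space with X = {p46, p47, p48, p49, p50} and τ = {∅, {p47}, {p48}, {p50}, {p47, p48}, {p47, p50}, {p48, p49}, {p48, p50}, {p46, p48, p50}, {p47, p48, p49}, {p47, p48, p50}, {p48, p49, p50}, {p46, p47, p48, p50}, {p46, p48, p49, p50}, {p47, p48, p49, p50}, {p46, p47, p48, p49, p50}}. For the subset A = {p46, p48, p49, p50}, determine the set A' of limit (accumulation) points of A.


A' = {p46, p49}

For each x ∈ X, list the open sets U ∈ τ with x ∈ U, then check whether U ∩ (A ∖ {x}) ≠ ∅ for every such U.
  x = p46: opens ∋ x are {p46, p48, p50}, {p46, p47, p48, p50}, {p46, p48, p49, p50}, {p46, p47, p48, p49, p50}; each meets A ∖ {p46}, so x IS a limit point.
  x = p47: open {p47} ∋ x has {p47} ∩ (A ∖ {p47}) = ∅, so x is NOT a limit point.
  x = p48: open {p48} ∋ x has {p48} ∩ (A ∖ {p48}) = ∅, so x is NOT a limit point.
  x = p49: opens ∋ x are {p48, p49}, {p47, p48, p49}, {p48, p49, p50}, {p46, p48, p49, p50}, {p47, p48, p49, p50}, {p46, p47, p48, p49, p50}; each meets A ∖ {p49}, so x IS a limit point.
  x = p50: open {p50} ∋ x has {p50} ∩ (A ∖ {p50}) = ∅, so x is NOT a limit point.
Collecting: A' = {p46, p49}.


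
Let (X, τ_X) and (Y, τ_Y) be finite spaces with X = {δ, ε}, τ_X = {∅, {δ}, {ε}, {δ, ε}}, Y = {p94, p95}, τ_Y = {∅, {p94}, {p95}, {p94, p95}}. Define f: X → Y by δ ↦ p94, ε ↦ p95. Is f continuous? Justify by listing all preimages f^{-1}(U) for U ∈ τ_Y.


f IS continuous.

Compute f^{-1}(U) for each U ∈ τ_Y:
  U = ∅: f^{-1}(U) = ∅ ∈ τ_X ✓.
  U = {p94}: f^{-1}(U) = {δ} ∈ τ_X ✓.
  U = {p95}: f^{-1}(U) = {ε} ∈ τ_X ✓.
  U = {p94, p95}: f^{-1}(U) = {δ, ε} ∈ τ_X ✓.
Every preimage lies in τ_X, so f IS continuous.


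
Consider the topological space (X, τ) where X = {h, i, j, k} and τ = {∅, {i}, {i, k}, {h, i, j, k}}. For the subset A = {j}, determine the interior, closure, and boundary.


int(A) = ∅, cl(A) = {h, j}, ∂A = {h, j}.

Closed sets in (X, τ) are complements of opens:
  closed(X, τ) = {∅, {h, j}, {h, j, k}, {h, i, j, k}}.
int(A) = ⋃ {U ∈ τ : U ⊆ A}. Opens contained in A: ∅.
Taking the union of these: int(A) = ∅.
cl(A) = ⋂ {C closed : A ⊆ C}. Closed sets containing A: {h, j}, {h, j, k}, {h, i, j, k}.
Intersecting these: cl(A) = {h, j}.
∂A = cl(A) ∖ int(A) = {h, j} ∖ ∅ = {h, j}.


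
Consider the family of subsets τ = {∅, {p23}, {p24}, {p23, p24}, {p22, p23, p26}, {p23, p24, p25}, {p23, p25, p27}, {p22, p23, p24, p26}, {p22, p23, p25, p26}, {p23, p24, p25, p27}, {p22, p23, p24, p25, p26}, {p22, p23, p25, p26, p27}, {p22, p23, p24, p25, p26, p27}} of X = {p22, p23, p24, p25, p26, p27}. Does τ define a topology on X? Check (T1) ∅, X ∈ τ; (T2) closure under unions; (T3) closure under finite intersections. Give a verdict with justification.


τ is NOT a topology on X.

Axiom (T1): ∅ ∈ τ? Yes; X ∈ τ? Yes.
Axiom (T2/T3): check pairwise unions and intersections of members of τ.
Counterexample for (T3): {p23, p24, p25} ∩ {p23, p25, p27} = {p23, p25} ∉ τ. Therefore τ is NOT a topology.


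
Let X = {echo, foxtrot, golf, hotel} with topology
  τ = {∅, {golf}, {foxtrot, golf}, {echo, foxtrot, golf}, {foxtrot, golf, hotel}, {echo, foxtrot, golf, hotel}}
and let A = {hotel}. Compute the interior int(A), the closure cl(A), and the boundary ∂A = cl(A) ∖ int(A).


int(A) = ∅, cl(A) = {hotel}, ∂A = {hotel}.

Closed sets in (X, τ) are complements of opens:
  closed(X, τ) = {∅, {echo}, {hotel}, {echo, hotel}, {echo, foxtrot, hotel}, {echo, foxtrot, golf, hotel}}.
int(A) = ⋃ {U ∈ τ : U ⊆ A}. Opens contained in A: ∅.
Taking the union of these: int(A) = ∅.
cl(A) = ⋂ {C closed : A ⊆ C}. Closed sets containing A: {hotel}, {echo, hotel}, {echo, foxtrot, hotel}, {echo, foxtrot, golf, hotel}.
Intersecting these: cl(A) = {hotel}.
∂A = cl(A) ∖ int(A) = {hotel} ∖ ∅ = {hotel}.


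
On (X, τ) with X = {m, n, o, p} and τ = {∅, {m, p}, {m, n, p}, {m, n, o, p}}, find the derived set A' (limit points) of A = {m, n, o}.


A' = {n, o, p}

For each x ∈ X, list the open sets U ∈ τ with x ∈ U, then check whether U ∩ (A ∖ {x}) ≠ ∅ for every such U.
  x = m: open {m, p} ∋ x has {m, p} ∩ (A ∖ {m}) = ∅, so x is NOT a limit point.
  x = n: opens ∋ x are {m, n, p}, {m, n, o, p}; each meets A ∖ {n}, so x IS a limit point.
  x = o: opens ∋ x are {m, n, o, p}; each meets A ∖ {o}, so x IS a limit point.
  x = p: opens ∋ x are {m, p}, {m, n, p}, {m, n, o, p}; each meets A ∖ {p}, so x IS a limit point.
Collecting: A' = {n, o, p}.


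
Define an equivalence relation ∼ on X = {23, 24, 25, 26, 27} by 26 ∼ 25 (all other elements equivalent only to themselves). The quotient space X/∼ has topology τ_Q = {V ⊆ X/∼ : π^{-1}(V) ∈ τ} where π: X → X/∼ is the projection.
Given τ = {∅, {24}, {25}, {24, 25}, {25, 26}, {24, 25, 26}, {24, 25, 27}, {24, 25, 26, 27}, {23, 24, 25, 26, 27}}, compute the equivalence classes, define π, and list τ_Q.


X/∼ = {[23], [24], [25=26], [27]}; |τ_Q| = 6.

Equivalence classes: [23], [24], [25=26], [27].
Quotient map π: X → X/∼ sends 23 ↦ [23], 24 ↦ [24], 25 ↦ [25=26], 26 ↦ [25=26], 27 ↦ [27].
For each subset V ⊆ X/∼, compute π^{-1}(V) ⊆ X and check whether π^{-1}(V) ∈ τ. V is open in τ_Q iff π^{-1}(V) ∈ τ.
  V = {}: π^{-1}(V) = ∅ ∈ τ ✓.
  V = {[23]}: π^{-1}(V) = {23} ∉ τ ✗.
  V = {[24]}: π^{-1}(V) = {24} ∈ τ ✓.
  V = {[23], [24]}: π^{-1}(V) = {23, 24} ∉ τ ✗.
  V = {[25=26]}: π^{-1}(V) = {25, 26} ∈ τ ✓.
  V = {[23], [25=26]}: π^{-1}(V) = {23, 25, 26} ∉ τ ✗.
  V = {[24], [25=26]}: π^{-1}(V) = {24, 25, 26} ∈ τ ✓.
  V = {[23], [24], [25=26]}: π^{-1}(V) = {23, 24, 25, 26} ∉ τ ✗.
  V = {[27]}: π^{-1}(V) = {27} ∉ τ ✗.
  V = {[23], [27]}: π^{-1}(V) = {23, 27} ∉ τ ✗.
  V = {[24], [27]}: π^{-1}(V) = {24, 27} ∉ τ ✗.
  V = {[23], [24], [27]}: π^{-1}(V) = {23, 24, 27} ∉ τ ✗.
  V = {[25=26], [27]}: π^{-1}(V) = {25, 26, 27} ∉ τ ✗.
  V = {[23], [25=26], [27]}: π^{-1}(V) = {23, 25, 26, 27} ∉ τ ✗.
  V = {[24], [25=26], [27]}: π^{-1}(V) = {24, 25, 26, 27} ∈ τ ✓.
  V = {[23], [24], [25=26], [27]}: π^{-1}(V) = {23, 24, 25, 26, 27} ∈ τ ✓.
Open sets in the quotient: τ_Q = {{}, {[24]}, {[25=26]}, {[24], [25=26]}, {[24], [25=26], [27]}, {[23], [24], [25=26], [27]}} (6 elements).


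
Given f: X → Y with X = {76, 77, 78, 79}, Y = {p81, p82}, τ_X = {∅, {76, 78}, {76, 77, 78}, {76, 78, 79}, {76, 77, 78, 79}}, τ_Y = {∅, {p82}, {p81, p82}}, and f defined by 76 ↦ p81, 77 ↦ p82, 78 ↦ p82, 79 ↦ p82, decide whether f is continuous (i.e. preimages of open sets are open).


f is NOT continuous.

Compute f^{-1}(U) for each U ∈ τ_Y:
  U = ∅: f^{-1}(U) = ∅ ∈ τ_X ✓.
  U = {p82}: f^{-1}(U) = {77, 78, 79} ∉ τ_X ✗.
  U = {p81, p82}: f^{-1}(U) = {76, 77, 78, 79} ∈ τ_X ✓.
Found U = {p82} with f^{-1}(U) = {77, 78, 79} not in τ_X. Therefore f is NOT continuous.


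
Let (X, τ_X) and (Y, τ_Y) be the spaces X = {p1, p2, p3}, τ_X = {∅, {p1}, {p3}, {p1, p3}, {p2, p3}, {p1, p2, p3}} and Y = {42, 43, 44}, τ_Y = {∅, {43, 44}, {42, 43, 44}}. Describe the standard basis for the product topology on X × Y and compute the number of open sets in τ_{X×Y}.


Basis B = {∅ × ∅, {p1} × {43, 44}, {p3} × {43, 44}, {p1} × {42, 43, 44}, {p3} × {42, 43, 44}, {p1, p3} × {43, 44}, {p2, p3} × {43, 44}, {p1, p3} × {42, 43, 44}, {p1, p2, p3} × {43, 44}, {p2, p3} × {42, 43, 44}, {p1, p2, p3} × {42, 43, 44}}; |τ_{X×Y}| = 18.

Enumerate products U × V with U ∈ τ_X, V ∈ τ_Y (deduplicated):
  ∅ × ∅ = {} (∅)
  {p1} × {43, 44} = {(p1,43), (p1,44)}
  {p3} × {43, 44} = {(p3,43), (p3,44)}
  {p1} × {42, 43, 44} = {(p1,42), (p1,43), (p1,44)}
  {p3} × {42, 43, 44} = {(p3,42), (p3,43), (p3,44)}
  {p1, p3} × {43, 44} = {(p1,43), (p1,44), (p3,43), (p3,44)}
  {p2, p3} × {43, 44} = {(p2,43), (p2,44), (p3,43), (p3,44)}
  {p1, p3} × {42, 43, 44} = {(p1,42), (p1,43), (p1,44), (p3,42), (p3,43), (p3,44)}
  {p1, p2, p3} × {43, 44} = {(p1,43), (p1,44), (p2,43), (p2,44), (p3,43), (p3,44)}
  {p2, p3} × {42, 43, 44} = {(p2,42), (p2,43), (p2,44), (p3,42), (p3,43), (p3,44)}
  {p1, p2, p3} × {42, 43, 44} = {(p1,42), (p1,43), (p1,44), (p2,42), (p2,43), (p2,44), (p3,42), (p3,43), (p3,44)}
These 11 distinct sets form the basis B.
Close under arbitrary unions to get τ_{X×Y}; counting gives |τ_{X×Y}| = 18.


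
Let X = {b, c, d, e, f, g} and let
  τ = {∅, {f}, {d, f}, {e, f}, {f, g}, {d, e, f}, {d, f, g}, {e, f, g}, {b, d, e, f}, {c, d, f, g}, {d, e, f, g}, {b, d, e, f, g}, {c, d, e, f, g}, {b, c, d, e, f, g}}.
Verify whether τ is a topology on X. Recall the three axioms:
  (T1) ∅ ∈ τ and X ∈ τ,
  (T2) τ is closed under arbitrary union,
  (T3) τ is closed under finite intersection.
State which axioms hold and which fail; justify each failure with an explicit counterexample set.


τ IS a topology on X.

Axiom (T1): ∅ ∈ τ? Yes; X ∈ τ? Yes.
Axiom (T2/T3): check pairwise unions and intersections of members of τ.
All pairwise intersections and unions checked — each lies in τ. Therefore τ satisfies (T1), (T2), (T3): it IS a topology on X.


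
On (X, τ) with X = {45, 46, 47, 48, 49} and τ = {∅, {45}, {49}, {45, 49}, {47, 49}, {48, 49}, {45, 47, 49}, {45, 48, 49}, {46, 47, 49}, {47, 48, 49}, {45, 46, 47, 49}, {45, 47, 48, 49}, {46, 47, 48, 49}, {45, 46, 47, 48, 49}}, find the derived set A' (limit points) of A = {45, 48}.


A' = ∅

For each x ∈ X, list the open sets U ∈ τ with x ∈ U, then check whether U ∩ (A ∖ {x}) ≠ ∅ for every such U.
  x = 45: open {45} ∋ x has {45} ∩ (A ∖ {45}) = ∅, so x is NOT a limit point.
  x = 46: open {46, 47, 49} ∋ x has {46, 47, 49} ∩ (A ∖ {46}) = ∅, so x is NOT a limit point.
  x = 47: open {47, 49} ∋ x has {47, 49} ∩ (A ∖ {47}) = ∅, so x is NOT a limit point.
  x = 48: open {48, 49} ∋ x has {48, 49} ∩ (A ∖ {48}) = ∅, so x is NOT a limit point.
  x = 49: open {49} ∋ x has {49} ∩ (A ∖ {49}) = ∅, so x is NOT a limit point.
Collecting: A' = ∅.


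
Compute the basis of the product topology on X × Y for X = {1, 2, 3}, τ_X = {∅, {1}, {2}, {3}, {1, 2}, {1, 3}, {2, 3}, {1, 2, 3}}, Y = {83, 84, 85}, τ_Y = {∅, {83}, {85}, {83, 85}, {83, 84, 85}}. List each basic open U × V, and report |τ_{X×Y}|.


Basis B = {∅ × ∅, {1} × {83}, {1} × {85}, {2} × {83}, {2} × {85}, {3} × {83}, {3} × {85}, {1} × {83, 85}, {1, 2} × {83}, {1, 3} × {83}, {1, 2} × {85}, {1, 3} × {85}, {2} × {83, 85}, {2, 3} × {83}, {2, 3} × {85}, {3} × {83, 85}, {1} × {83, 84, 85}, {1, 2, 3} × {83}, {1, 2, 3} × {85}, {2} × {83, 84, 85}, {3} × {83, 84, 85}, {1, 2} × {83, 85}, {1, 3} × {83, 85}, {2, 3} × {83, 85}, {1, 2} × {83, 84, 85}, {1, 3} × {83, 84, 85}, {1, 2, 3} × {83, 85}, {2, 3} × {83, 84, 85}, {1, 2, 3} × {83, 84, 85}}; |τ_{X×Y}| = 125.

Enumerate products U × V with U ∈ τ_X, V ∈ τ_Y (deduplicated):
  ∅ × ∅ = {} (∅)
  {1} × {83} = {(1,83)}
  {1} × {85} = {(1,85)}
  {2} × {83} = {(2,83)}
  {2} × {85} = {(2,85)}
  {3} × {83} = {(3,83)}
  {3} × {85} = {(3,85)}
  {1} × {83, 85} = {(1,83), (1,85)}
  {1, 2} × {83} = {(1,83), (2,83)}
  {1, 3} × {83} = {(1,83), (3,83)}
  {1, 2} × {85} = {(1,85), (2,85)}
  {1, 3} × {85} = {(1,85), (3,85)}
  {2} × {83, 85} = {(2,83), (2,85)}
  {2, 3} × {83} = {(2,83), (3,83)}
  {2, 3} × {85} = {(2,85), (3,85)}
  {3} × {83, 85} = {(3,83), (3,85)}
  {1} × {83, 84, 85} = {(1,83), (1,84), (1,85)}
  {1, 2, 3} × {83} = {(1,83), (2,83), (3,83)}
  {1, 2, 3} × {85} = {(1,85), (2,85), (3,85)}
  {2} × {83, 84, 85} = {(2,83), (2,84), (2,85)}
  {3} × {83, 84, 85} = {(3,83), (3,84), (3,85)}
  {1, 2} × {83, 85} = {(1,83), (1,85), (2,83), (2,85)}
  {1, 3} × {83, 85} = {(1,83), (1,85), (3,83), (3,85)}
  {2, 3} × {83, 85} = {(2,83), (2,85), (3,83), (3,85)}
  {1, 2} × {83, 84, 85} = {(1,83), (1,84), (1,85), (2,83), (2,84), (2,85)}
  {1, 3} × {83, 84, 85} = {(1,83), (1,84), (1,85), (3,83), (3,84), (3,85)}
  {1, 2, 3} × {83, 85} = {(1,83), (1,85), (2,83), (2,85), (3,83), (3,85)}
  {2, 3} × {83, 84, 85} = {(2,83), (2,84), (2,85), (3,83), (3,84), (3,85)}
  {1, 2, 3} × {83, 84, 85} = {(1,83), (1,84), (1,85), (2,83), (2,84), (2,85), (3,83), (3,84), (3,85)}
These 29 distinct sets form the basis B.
Close under arbitrary unions to get τ_{X×Y}; counting gives |τ_{X×Y}| = 125.


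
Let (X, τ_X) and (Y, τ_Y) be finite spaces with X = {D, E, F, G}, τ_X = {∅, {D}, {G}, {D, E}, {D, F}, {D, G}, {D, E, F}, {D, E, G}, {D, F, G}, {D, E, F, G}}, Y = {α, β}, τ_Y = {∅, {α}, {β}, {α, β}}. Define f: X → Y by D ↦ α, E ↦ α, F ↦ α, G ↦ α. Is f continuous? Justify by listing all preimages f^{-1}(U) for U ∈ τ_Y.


f IS continuous.

Compute f^{-1}(U) for each U ∈ τ_Y:
  U = ∅: f^{-1}(U) = ∅ ∈ τ_X ✓.
  U = {α}: f^{-1}(U) = {D, E, F, G} ∈ τ_X ✓.
  U = {β}: f^{-1}(U) = ∅ ∈ τ_X ✓.
  U = {α, β}: f^{-1}(U) = {D, E, F, G} ∈ τ_X ✓.
Every preimage lies in τ_X, so f IS continuous.


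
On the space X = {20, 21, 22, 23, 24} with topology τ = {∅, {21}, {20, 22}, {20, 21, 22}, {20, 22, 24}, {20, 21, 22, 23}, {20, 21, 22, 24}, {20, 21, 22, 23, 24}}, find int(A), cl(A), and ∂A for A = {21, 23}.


int(A) = {21}, cl(A) = {21, 23}, ∂A = {23}.

Closed sets in (X, τ) are complements of opens:
  closed(X, τ) = {∅, {23}, {24}, {21, 23}, {23, 24}, {21, 23, 24}, {20, 22, 23, 24}, {20, 21, 22, 23, 24}}.
int(A) = ⋃ {U ∈ τ : U ⊆ A}. Opens contained in A: ∅, {21}.
Taking the union of these: int(A) = {21}.
cl(A) = ⋂ {C closed : A ⊆ C}. Closed sets containing A: {21, 23}, {21, 23, 24}, {20, 21, 22, 23, 24}.
Intersecting these: cl(A) = {21, 23}.
∂A = cl(A) ∖ int(A) = {21, 23} ∖ {21} = {23}.


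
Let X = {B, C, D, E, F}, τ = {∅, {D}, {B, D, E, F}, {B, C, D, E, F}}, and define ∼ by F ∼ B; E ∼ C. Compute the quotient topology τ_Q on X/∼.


X/∼ = {[B=F], [C=E], [D]}; |τ_Q| = 3.

Equivalence classes: [B=F], [C=E], [D].
Quotient map π: X → X/∼ sends B ↦ [B=F], C ↦ [C=E], D ↦ [D], E ↦ [C=E], F ↦ [B=F].
For each subset V ⊆ X/∼, compute π^{-1}(V) ⊆ X and check whether π^{-1}(V) ∈ τ. V is open in τ_Q iff π^{-1}(V) ∈ τ.
  V = {}: π^{-1}(V) = ∅ ∈ τ ✓.
  V = {[B=F]}: π^{-1}(V) = {B, F} ∉ τ ✗.
  V = {[C=E]}: π^{-1}(V) = {C, E} ∉ τ ✗.
  V = {[B=F], [C=E]}: π^{-1}(V) = {B, C, E, F} ∉ τ ✗.
  V = {[D]}: π^{-1}(V) = {D} ∈ τ ✓.
  V = {[B=F], [D]}: π^{-1}(V) = {B, D, F} ∉ τ ✗.
  V = {[C=E], [D]}: π^{-1}(V) = {C, D, E} ∉ τ ✗.
  V = {[B=F], [C=E], [D]}: π^{-1}(V) = {B, C, D, E, F} ∈ τ ✓.
Open sets in the quotient: τ_Q = {{}, {[D]}, {[B=F], [C=E], [D]}} (3 elements).


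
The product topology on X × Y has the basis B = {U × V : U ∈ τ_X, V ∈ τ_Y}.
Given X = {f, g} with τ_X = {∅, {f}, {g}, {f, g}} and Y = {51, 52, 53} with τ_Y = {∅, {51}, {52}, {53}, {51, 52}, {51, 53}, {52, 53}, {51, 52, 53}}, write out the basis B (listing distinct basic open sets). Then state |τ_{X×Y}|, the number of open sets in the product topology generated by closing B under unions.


Basis B = {∅ × ∅, {f} × {51}, {f} × {52}, {f} × {53}, {g} × {51}, {g} × {52}, {g} × {53}, {f} × {51, 52}, {f} × {51, 53}, {f, g} × {51}, {f} × {52, 53}, {f, g} × {52}, {f, g} × {53}, {g} × {51, 52}, {g} × {51, 53}, {g} × {52, 53}, {f} × {51, 52, 53}, {g} × {51, 52, 53}, {f, g} × {51, 52}, {f, g} × {51, 53}, {f, g} × {52, 53}, {f, g} × {51, 52, 53}}; |τ_{X×Y}| = 64.

Enumerate products U × V with U ∈ τ_X, V ∈ τ_Y (deduplicated):
  ∅ × ∅ = {} (∅)
  {f} × {51} = {(f,51)}
  {f} × {52} = {(f,52)}
  {f} × {53} = {(f,53)}
  {g} × {51} = {(g,51)}
  {g} × {52} = {(g,52)}
  {g} × {53} = {(g,53)}
  {f} × {51, 52} = {(f,51), (f,52)}
  {f} × {51, 53} = {(f,51), (f,53)}
  {f, g} × {51} = {(f,51), (g,51)}
  {f} × {52, 53} = {(f,52), (f,53)}
  {f, g} × {52} = {(f,52), (g,52)}
  {f, g} × {53} = {(f,53), (g,53)}
  {g} × {51, 52} = {(g,51), (g,52)}
  {g} × {51, 53} = {(g,51), (g,53)}
  {g} × {52, 53} = {(g,52), (g,53)}
  {f} × {51, 52, 53} = {(f,51), (f,52), (f,53)}
  {g} × {51, 52, 53} = {(g,51), (g,52), (g,53)}
  {f, g} × {51, 52} = {(f,51), (f,52), (g,51), (g,52)}
  {f, g} × {51, 53} = {(f,51), (f,53), (g,51), (g,53)}
  {f, g} × {52, 53} = {(f,52), (f,53), (g,52), (g,53)}
  {f, g} × {51, 52, 53} = {(f,51), (f,52), (f,53), (g,51), (g,52), (g,53)}
These 22 distinct sets form the basis B.
Close under arbitrary unions to get τ_{X×Y}; counting gives |τ_{X×Y}| = 64.


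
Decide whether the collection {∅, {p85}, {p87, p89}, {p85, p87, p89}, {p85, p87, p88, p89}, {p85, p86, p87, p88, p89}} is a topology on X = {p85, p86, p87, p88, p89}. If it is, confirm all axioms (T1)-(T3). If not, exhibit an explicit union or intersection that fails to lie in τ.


τ IS a topology on X.

Axiom (T1): ∅ ∈ τ? Yes; X ∈ τ? Yes.
Axiom (T2/T3): check pairwise unions and intersections of members of τ.
All pairwise intersections and unions checked — each lies in τ. Therefore τ satisfies (T1), (T2), (T3): it IS a topology on X.


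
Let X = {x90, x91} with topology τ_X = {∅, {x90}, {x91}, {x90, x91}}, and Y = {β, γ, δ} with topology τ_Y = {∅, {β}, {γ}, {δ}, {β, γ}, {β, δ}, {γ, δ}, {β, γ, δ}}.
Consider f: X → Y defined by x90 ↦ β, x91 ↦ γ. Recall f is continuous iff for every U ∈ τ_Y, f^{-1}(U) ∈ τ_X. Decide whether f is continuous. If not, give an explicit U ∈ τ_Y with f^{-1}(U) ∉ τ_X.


f IS continuous.

Compute f^{-1}(U) for each U ∈ τ_Y:
  U = ∅: f^{-1}(U) = ∅ ∈ τ_X ✓.
  U = {β}: f^{-1}(U) = {x90} ∈ τ_X ✓.
  U = {γ}: f^{-1}(U) = {x91} ∈ τ_X ✓.
  U = {δ}: f^{-1}(U) = ∅ ∈ τ_X ✓.
  U = {β, γ}: f^{-1}(U) = {x90, x91} ∈ τ_X ✓.
  U = {β, δ}: f^{-1}(U) = {x90} ∈ τ_X ✓.
  U = {γ, δ}: f^{-1}(U) = {x91} ∈ τ_X ✓.
  U = {β, γ, δ}: f^{-1}(U) = {x90, x91} ∈ τ_X ✓.
Every preimage lies in τ_X, so f IS continuous.


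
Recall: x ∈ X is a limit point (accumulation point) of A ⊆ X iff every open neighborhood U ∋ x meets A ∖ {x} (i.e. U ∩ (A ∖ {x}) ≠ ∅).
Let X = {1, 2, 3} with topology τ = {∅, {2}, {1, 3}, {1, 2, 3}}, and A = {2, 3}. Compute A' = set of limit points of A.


A' = {1}

For each x ∈ X, list the open sets U ∈ τ with x ∈ U, then check whether U ∩ (A ∖ {x}) ≠ ∅ for every such U.
  x = 1: opens ∋ x are {1, 3}, {1, 2, 3}; each meets A ∖ {1}, so x IS a limit point.
  x = 2: open {2} ∋ x has {2} ∩ (A ∖ {2}) = ∅, so x is NOT a limit point.
  x = 3: open {1, 3} ∋ x has {1, 3} ∩ (A ∖ {3}) = ∅, so x is NOT a limit point.
Collecting: A' = {1}.


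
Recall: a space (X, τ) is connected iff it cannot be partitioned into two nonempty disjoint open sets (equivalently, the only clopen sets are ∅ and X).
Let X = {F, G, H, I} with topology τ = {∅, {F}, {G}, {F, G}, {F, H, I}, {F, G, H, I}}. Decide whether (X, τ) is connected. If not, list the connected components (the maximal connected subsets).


(X, τ) is disconnected; components = [{G}, {F, H, I}].

Find clopen sets (U ∈ τ with X ∖ U ∈ τ):
  U = ∅, X ∖ U = {F, G, H, I} — both open, so U is clopen.
  U = {G}, X ∖ U = {F, H, I} — both open, so U is clopen.
  U = {F, H, I}, X ∖ U = {G} — both open, so U is clopen.
  U = {F, G, H, I}, X ∖ U = ∅ — both open, so U is clopen.
Nontrivial clopen(s) exist: e.g. {F, H, I}. So (X, τ) is disconnected.
Compute connected components by grouping points that agree on all clopens:
  component: {G}
  component: {F, H, I}
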